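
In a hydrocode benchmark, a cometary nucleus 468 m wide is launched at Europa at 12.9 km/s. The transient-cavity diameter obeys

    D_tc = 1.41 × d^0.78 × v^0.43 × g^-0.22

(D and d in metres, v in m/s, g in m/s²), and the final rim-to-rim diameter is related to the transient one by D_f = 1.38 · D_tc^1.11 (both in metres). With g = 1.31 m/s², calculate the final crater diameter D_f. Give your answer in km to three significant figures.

D_f ≈ 35.5 km

v = 12900 m/s.
d^0.78 = 468^0.78 = 121.0
v^0.43 = 12900^0.43 = 58.55
g^-0.22 = 1.31^-0.22 = 0.9423
D_tc = 1.41 × 121.0 × 58.55 × 0.9423 = 9413 m
D_f = 1.38 × (9413)^1.11 = 35540 m
     = 35.54 km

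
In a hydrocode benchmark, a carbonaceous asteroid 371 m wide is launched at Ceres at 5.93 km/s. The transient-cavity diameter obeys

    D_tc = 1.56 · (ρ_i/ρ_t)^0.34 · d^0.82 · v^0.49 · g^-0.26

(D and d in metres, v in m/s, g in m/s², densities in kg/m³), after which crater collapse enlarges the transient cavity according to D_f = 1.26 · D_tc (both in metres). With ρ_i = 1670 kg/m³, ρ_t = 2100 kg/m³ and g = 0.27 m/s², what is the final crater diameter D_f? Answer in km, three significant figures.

D_f ≈ 23.1 km

v = 5930 m/s.
(ρ_i/ρ_t)^0.34 = (1670/2100)^0.34 = 0.9251
d^0.82 = 371^0.82 = 127.9
v^0.49 = 5930^0.49 = 70.60
g^-0.26 = 0.27^-0.26 = 1.406
D_tc = 1.56 × 0.9251 × 127.9 × 70.60 × 1.406 = 18320 m
D_f = 1.26 × 18320 = 23083 m
     = 23.08 km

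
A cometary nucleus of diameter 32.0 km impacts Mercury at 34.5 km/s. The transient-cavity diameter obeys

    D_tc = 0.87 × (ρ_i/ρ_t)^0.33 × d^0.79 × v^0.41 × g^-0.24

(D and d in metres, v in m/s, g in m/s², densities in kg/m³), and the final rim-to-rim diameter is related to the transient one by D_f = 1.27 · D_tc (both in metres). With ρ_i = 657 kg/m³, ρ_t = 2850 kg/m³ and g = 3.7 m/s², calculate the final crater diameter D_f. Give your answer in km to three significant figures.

D_f ≈ 131 km

In SI: d = 32000 m, v = 34500 m/s.
(ρ_i/ρ_t)^0.33 = (657/2850)^0.33 = 0.6162
d^0.79 = 32000^0.79 = 3623
v^0.41 = 34500^0.41 = 72.53
g^-0.24 = 3.7^-0.24 = 0.7305
D_tc = 0.87 × 0.6162 × 3623 × 72.53 × 0.7305 = 1.029 × 10^5 m
D_f = 1.27 × 1.029 × 10^5 = 1.307 × 10^5 m
     = 130.7 km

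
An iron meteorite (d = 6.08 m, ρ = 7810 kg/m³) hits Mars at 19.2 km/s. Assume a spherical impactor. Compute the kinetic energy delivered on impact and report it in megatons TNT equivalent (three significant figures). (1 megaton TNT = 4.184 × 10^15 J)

v = 19200 m/s.
Mass m = (π/6) ρ d³ = (π/6) × 7810 × (6.08)³ = 9.191 × 10^5 kg
E = ½ m v² = 0.5 × 9.191 × 10^5 × (19200)² = 1.694 × 10^14 J
   = 1.694 × 10^14 / 4.184×10^15 = 0.04049 Mt

E ≈ 0.0405 Mt TNT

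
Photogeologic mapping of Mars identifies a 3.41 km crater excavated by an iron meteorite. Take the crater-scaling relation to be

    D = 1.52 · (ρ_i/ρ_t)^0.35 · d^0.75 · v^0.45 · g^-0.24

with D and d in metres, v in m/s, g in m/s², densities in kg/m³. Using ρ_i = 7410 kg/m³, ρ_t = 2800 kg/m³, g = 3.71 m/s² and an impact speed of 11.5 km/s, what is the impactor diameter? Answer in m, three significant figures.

Rearranging for d: d = [D / (1.52 · (7410/2800)^0.35 · 11500^0.45 · 3.71^-0.24)]^(1/0.75).
D = 3410 m.
(7410/2800)^0.35 = 1.406
11500^0.45 = 67.19
3.71^-0.24 = 0.7300
Denominator = 1.52 × 1.406 × 67.19 × 0.7300 = 104.8
D / 104.8 = 3410 / 104.8 = 32.54
d = 32.54^(1/0.75) = 32.54^1.3333 = 103.9 m

d ≈ 104 m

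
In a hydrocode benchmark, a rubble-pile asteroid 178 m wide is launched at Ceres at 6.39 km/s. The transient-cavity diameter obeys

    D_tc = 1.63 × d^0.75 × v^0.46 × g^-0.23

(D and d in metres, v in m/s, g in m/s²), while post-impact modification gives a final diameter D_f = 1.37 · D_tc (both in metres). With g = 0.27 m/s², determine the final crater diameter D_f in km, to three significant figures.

v = 6390 m/s.
d^0.75 = 178^0.75 = 48.73
v^0.46 = 6390^0.46 = 56.30
g^-0.23 = 0.27^-0.23 = 1.351
D_tc = 1.63 × 48.73 × 56.30 × 1.351 = 6042 m
D_f = 1.37 × 6042 = 8278 m
     = 8.278 km

D_f ≈ 8.28 km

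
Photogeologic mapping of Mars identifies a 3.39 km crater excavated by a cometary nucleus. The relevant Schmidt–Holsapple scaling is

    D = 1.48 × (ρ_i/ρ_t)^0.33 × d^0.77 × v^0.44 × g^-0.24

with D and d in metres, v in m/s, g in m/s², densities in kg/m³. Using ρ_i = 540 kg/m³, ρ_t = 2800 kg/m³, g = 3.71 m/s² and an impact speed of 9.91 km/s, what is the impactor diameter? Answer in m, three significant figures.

d ≈ 366 m

Rearranging for d: d = [D / (1.48 · (540/2800)^0.33 · 9910^0.44 · 3.71^-0.24)]^(1/0.77).
D = 3390 m.
(540/2800)^0.33 = 0.5809
9910^0.44 = 57.32
3.71^-0.24 = 0.7300
Denominator = 1.48 × 0.5809 × 57.32 × 0.7300 = 35.97
D / 35.97 = 3390 / 35.97 = 94.25
d = 94.25^(1/0.77) = 94.25^1.2987 = 366.4 m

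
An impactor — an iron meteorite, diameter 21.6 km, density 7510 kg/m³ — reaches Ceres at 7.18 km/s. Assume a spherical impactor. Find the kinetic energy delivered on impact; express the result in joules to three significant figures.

E ≈ 1.02 × 10^24 J

d = 21600 m; v = 7180 m/s.
Mass m = (π/6) ρ d³ = (π/6) × 7510 × (21600)³ = 3.963 × 10^16 kg
E = ½ m v² = 0.5 × 3.963 × 10^16 × (7180)² = 1.022 × 10^24 J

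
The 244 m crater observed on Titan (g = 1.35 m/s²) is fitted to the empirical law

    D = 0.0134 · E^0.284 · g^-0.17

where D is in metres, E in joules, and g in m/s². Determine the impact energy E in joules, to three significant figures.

Rearranging: E = [D / (0.0134 · g^-0.17)]^(1/0.284).
g^-0.17 = 1.35^-0.17 = 0.9503
D / (0.0134 × 0.9503) = 244 / (0.01273) = 1.917 × 10^4
E = (1.917 × 10^4)^3.5211 = 1.201 × 10^15 J

E ≈ 1.20 × 10^15 J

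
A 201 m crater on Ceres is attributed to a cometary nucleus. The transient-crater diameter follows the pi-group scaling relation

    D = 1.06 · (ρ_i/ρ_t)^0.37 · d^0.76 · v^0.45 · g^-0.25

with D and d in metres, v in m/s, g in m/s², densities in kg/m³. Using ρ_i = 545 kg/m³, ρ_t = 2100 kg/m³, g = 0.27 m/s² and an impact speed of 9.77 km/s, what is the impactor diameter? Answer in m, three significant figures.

d ≈ 5.41 m

Rearranging for d: d = [D / (1.06 · (545/2100)^0.37 · 9770^0.45 · 0.27^-0.25)]^(1/0.76).
(545/2100)^0.37 = 0.6071
9770^0.45 = 62.44
0.27^-0.25 = 1.387
Denominator = 1.06 × 0.6071 × 62.44 × 1.387 = 55.73
D / 55.73 = 201 / 55.73 = 3.607
d = 3.607^(1/0.76) = 3.607^1.3158 = 5.409 m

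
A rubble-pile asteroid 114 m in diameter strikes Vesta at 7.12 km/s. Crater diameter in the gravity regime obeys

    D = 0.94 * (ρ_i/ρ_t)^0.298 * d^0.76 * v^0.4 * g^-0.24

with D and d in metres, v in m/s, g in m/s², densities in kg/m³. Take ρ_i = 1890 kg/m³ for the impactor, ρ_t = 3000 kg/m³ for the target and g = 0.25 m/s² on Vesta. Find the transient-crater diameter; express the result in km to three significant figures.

D ≈ 1.45 km

In SI units: v = 7120 m/s.
(ρ_i/ρ_t)^0.298 = (1890/3000)^0.298 = 0.8714
d^0.76 = 114^0.76 = 36.58
v^0.4 = 7120^0.4 = 34.75
g^-0.24 = 0.25^-0.24 = 1.395
D = 0.94 × 0.8714 × 36.58 × 34.75 × 1.395 = 1453 m
   = 1.453 km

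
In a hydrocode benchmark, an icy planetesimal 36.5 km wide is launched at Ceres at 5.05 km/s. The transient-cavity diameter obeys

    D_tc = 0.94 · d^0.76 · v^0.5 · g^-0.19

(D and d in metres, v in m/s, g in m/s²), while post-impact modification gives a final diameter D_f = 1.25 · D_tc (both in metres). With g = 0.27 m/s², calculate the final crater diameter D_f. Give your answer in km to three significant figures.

In SI: d = 36500 m, v = 5050 m/s.
d^0.76 = 36500^0.76 = 2933
v^0.5 = 5050^0.5 = 71.06
g^-0.19 = 0.27^-0.19 = 1.282
D_tc = 0.94 × 2933 × 71.06 × 1.282 = 2.512 × 10^5 m
D_f = 1.25 × 2.512 × 10^5 = 3.140 × 10^5 m
     = 314.0 km

D_f ≈ 314 km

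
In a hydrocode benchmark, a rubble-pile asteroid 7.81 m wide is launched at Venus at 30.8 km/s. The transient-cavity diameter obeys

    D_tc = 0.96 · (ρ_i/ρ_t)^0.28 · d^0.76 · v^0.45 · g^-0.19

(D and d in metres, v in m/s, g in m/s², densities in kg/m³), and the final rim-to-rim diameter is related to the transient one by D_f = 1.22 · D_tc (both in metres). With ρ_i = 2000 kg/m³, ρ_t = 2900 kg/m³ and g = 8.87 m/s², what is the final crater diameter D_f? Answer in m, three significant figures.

D_f ≈ 348 m

v = 30800 m/s.
(ρ_i/ρ_t)^0.28 = (2000/2900)^0.28 = 0.9012
d^0.76 = 7.81^0.76 = 4.769
v^0.45 = 30800^0.45 = 104.7
g^-0.19 = 8.87^-0.19 = 0.6605
D_tc = 0.96 × 0.9012 × 4.769 × 104.7 × 0.6605 = 285.3 m
D_f = 1.22 × 285.3 = 348.1 m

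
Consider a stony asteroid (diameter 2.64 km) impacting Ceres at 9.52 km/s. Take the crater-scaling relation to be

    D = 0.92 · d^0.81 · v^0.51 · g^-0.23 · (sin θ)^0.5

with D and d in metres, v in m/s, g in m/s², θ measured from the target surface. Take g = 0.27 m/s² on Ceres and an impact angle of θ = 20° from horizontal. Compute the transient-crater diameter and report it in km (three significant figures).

D ≈ 45.9 km

In SI units: d = 2640 m, v = 9520 m/s.
d^0.81 = 2640^0.81 = 590.9
v^0.51 = 9520^0.51 = 106.9
g^-0.23 = 0.27^-0.23 = 1.351
(sin 20°)^0.5 = 0.3420^0.5 = 0.5848
D = 0.92 × 590.9 × 106.9 × 1.351 × 0.5848 = 45914 m
   = 45.91 km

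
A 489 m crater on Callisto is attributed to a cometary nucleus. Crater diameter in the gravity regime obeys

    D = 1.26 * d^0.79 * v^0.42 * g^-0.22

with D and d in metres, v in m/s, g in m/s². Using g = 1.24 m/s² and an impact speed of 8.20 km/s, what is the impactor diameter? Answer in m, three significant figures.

d ≈ 16.7 m

Rearranging for d: d = [D / (1.26 · 8200^0.42 · 1.24^-0.22)]^(1/0.79).
8200^0.42 = 44.04
1.24^-0.22 = 0.9538
Denominator = 1.26 × 44.04 × 0.9538 = 52.93
D / 52.93 = 489 / 52.93 = 9.239
d = 9.239^(1/0.79) = 9.239^1.2658 = 16.68 m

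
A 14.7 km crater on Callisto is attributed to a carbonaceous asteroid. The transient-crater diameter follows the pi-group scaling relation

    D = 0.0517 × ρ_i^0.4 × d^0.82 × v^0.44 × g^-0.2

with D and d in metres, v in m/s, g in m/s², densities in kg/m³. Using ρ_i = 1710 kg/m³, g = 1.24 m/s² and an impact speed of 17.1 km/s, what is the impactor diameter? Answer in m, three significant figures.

d ≈ 669 m

Rearranging for d: d = [D / (0.0517 · 1710^0.4 · 17100^0.44 · 1.24^-0.2)]^(1/0.82).
D = 14700 m.
1710^0.4 = 19.64
17100^0.44 = 72.86
1.24^-0.2 = 0.9579
Denominator = 0.0517 × 19.64 × 72.86 × 0.9579 = 70.87
D / 70.87 = 14700 / 70.87 = 207.4
d = 207.4^(1/0.82) = 207.4^1.2195 = 668.9 m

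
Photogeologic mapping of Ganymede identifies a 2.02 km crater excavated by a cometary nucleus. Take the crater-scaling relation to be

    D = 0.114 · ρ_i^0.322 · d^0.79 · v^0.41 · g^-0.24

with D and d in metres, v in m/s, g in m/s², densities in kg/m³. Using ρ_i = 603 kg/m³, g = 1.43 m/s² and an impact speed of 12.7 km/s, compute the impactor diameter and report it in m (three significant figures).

d ≈ 145 m

Rearranging for d: d = [D / (0.114 · 603^0.322 · 12700^0.41 · 1.43^-0.24)]^(1/0.79).
D = 2020 m.
603^0.322 = 7.857
12700^0.41 = 48.15
1.43^-0.24 = 0.9177
Denominator = 0.114 × 7.857 × 48.15 × 0.9177 = 39.58
D / 39.58 = 2020 / 39.58 = 51.04
d = 51.04^(1/0.79) = 51.04^1.2658 = 145.2 m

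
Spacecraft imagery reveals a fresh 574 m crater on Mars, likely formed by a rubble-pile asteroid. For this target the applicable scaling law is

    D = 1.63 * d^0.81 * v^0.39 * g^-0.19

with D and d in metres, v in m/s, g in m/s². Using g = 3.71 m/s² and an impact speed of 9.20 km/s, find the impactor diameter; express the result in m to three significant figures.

Rearranging for d: d = [D / (1.63 · 9200^0.39 · 3.71^-0.19)]^(1/0.81).
9200^0.39 = 35.15
3.71^-0.19 = 0.7795
Denominator = 1.63 × 35.15 × 0.7795 = 44.66
D / 44.66 = 574 / 44.66 = 12.85
d = 12.85^(1/0.81) = 12.85^1.2346 = 23.39 m

d ≈ 23.4 m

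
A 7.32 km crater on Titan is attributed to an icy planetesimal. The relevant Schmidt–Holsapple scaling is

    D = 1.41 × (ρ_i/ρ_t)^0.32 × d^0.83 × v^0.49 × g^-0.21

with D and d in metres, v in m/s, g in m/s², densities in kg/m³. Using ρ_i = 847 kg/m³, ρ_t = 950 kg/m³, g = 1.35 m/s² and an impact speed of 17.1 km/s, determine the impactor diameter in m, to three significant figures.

d ≈ 107 m

Rearranging for d: d = [D / (1.41 · (847/950)^0.32 · 17100^0.49 · 1.35^-0.21)]^(1/0.83).
D = 7320 m.
(847/950)^0.32 = 0.9639
17100^0.49 = 118.6
1.35^-0.21 = 0.9389
Denominator = 1.41 × 0.9639 × 118.6 × 0.9389 = 151.3
D / 151.3 = 7320 / 151.3 = 48.38
d = 48.38^(1/0.83) = 48.38^1.2048 = 107.1 m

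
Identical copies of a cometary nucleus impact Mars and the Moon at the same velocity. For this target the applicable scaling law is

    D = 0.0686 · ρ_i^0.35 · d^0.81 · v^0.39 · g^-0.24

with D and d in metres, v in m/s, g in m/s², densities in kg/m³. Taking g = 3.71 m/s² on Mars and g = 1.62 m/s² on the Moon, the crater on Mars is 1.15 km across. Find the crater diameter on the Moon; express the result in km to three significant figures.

All impactor-dependent factors cancel in the ratio, leaving D_Moon/D_Mars = (g_Moon/g_Mars)^-0.24.
(1.62/3.71)^-0.24 = 0.4367^-0.24 = 1.220
D_Moon = 1.220 × 1.15 km = 1.40 km

D ≈ 1.40 km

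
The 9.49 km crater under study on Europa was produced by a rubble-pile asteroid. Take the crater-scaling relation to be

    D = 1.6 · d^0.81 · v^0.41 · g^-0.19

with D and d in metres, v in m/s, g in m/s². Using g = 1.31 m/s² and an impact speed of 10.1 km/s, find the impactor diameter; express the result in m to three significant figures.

Rearranging for d: d = [D / (1.6 · 10100^0.41 · 1.31^-0.19)]^(1/0.81).
D = 9490 m.
10100^0.41 = 43.83
1.31^-0.19 = 0.9500
Denominator = 1.6 × 43.83 × 0.9500 = 66.62
D / 66.62 = 9490 / 66.62 = 142.4
d = 142.4^(1/0.81) = 142.4^1.2346 = 455.7 m

d ≈ 456 m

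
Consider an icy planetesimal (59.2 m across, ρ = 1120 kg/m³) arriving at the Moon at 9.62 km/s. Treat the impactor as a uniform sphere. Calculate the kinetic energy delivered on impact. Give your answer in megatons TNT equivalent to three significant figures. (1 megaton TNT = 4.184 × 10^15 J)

E ≈ 1.35 Mt TNT

v = 9620 m/s.
Mass m = (π/6) ρ d³ = (π/6) × 1120 × (59.2)³ = 1.217 × 10^8 kg
E = ½ m v² = 0.5 × 1.217 × 10^8 × (9620)² = 5.631 × 10^15 J
   = 5.631 × 10^15 / 4.184×10^15 = 1.346 Mt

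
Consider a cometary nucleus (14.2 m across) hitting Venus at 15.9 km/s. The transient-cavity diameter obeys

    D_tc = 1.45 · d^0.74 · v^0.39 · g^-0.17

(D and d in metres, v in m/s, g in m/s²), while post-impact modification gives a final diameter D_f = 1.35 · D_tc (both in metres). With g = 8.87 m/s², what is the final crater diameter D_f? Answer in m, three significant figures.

v = 15900 m/s.
d^0.74 = 14.2^0.74 = 7.123
v^0.39 = 15900^0.39 = 43.51
g^-0.17 = 8.87^-0.17 = 0.6900
D_tc = 1.45 × 7.123 × 43.51 × 0.6900 = 310.1 m
D_f = 1.35 × 310.1 = 418.6 m

D_f ≈ 419 m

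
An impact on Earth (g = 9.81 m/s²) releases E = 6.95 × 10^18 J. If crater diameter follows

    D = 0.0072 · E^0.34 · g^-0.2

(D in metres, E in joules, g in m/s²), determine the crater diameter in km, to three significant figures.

E^0.34 = (6.95 × 10^18)^0.34 = 2.548 × 10^6
g^-0.2 = 9.81^-0.2 = 0.6334
D = 0.0072 × 2.548 × 10^6 × 0.6334 = 11620 m
   = 11.62 km

D ≈ 11.6 km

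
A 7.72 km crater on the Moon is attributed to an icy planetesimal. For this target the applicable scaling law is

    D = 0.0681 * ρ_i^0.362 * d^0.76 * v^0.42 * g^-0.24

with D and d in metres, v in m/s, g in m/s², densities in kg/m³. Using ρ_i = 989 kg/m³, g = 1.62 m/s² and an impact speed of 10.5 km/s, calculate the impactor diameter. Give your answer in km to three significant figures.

d ≈ 1.17 km

Rearranging for d: d = [D / (0.0681 · 989^0.362 · 10500^0.42 · 1.62^-0.24)]^(1/0.76).
D = 7720 m.
989^0.362 = 12.14
10500^0.42 = 48.85
1.62^-0.24 = 0.8907
Denominator = 0.0681 × 12.14 × 48.85 × 0.8907 = 35.97
D / 35.97 = 7720 / 35.97 = 214.6
d = 214.6^(1/0.76) = 214.6^1.3158 = 1169 m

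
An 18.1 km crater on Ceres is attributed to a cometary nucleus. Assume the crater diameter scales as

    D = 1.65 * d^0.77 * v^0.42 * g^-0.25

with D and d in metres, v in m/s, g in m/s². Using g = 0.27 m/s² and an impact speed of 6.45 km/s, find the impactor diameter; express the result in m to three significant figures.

Rearranging for d: d = [D / (1.65 · 6450^0.42 · 0.27^-0.25)]^(1/0.77).
D = 18100 m.
6450^0.42 = 39.81
0.27^-0.25 = 1.387
Denominator = 1.65 × 39.81 × 1.387 = 91.11
D / 91.11 = 18100 / 91.11 = 198.7
d = 198.7^(1/0.77) = 198.7^1.2987 = 965.3 m

d ≈ 965 m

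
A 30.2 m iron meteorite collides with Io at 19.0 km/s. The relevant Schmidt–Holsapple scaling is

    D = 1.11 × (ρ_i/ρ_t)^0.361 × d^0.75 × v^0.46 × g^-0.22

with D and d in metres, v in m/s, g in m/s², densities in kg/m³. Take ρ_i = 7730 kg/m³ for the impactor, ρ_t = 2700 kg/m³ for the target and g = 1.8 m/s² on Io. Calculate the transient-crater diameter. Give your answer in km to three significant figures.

D ≈ 1.71 km

In SI units: v = 19000 m/s.
(ρ_i/ρ_t)^0.361 = (7730/2700)^0.361 = 1.462
d^0.75 = 30.2^0.75 = 12.88
v^0.46 = 19000^0.46 = 92.95
g^-0.22 = 1.8^-0.22 = 0.8787
D = 1.11 × 1.462 × 12.88 × 92.95 × 0.8787 = 1707 m
   = 1.707 km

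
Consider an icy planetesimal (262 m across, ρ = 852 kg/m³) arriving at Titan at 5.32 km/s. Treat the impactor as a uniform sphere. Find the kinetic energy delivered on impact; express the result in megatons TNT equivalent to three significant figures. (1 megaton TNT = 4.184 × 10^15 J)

v = 5320 m/s.
Mass m = (π/6) ρ d³ = (π/6) × 852 × (262)³ = 8.023 × 10^9 kg
E = ½ m v² = 0.5 × 8.023 × 10^9 × (5320)² = 1.135 × 10^17 J
   = 1.135 × 10^17 / 4.184×10^15 = 27.13 Mt

E ≈ 27.1 Mt TNT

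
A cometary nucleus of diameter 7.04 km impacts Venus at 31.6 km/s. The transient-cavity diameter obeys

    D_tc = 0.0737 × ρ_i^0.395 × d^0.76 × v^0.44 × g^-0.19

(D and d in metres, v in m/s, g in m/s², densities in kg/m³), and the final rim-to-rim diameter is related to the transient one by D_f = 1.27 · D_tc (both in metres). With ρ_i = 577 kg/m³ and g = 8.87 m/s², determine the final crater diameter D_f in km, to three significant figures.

D_f ≈ 61.1 km

In SI: d = 7040 m, v = 31600 m/s.
ρ_i^0.395 = 577^0.395 = 12.32
d^0.76 = 7040^0.76 = 839.8
v^0.44 = 31600^0.44 = 95.47
g^-0.19 = 8.87^-0.19 = 0.6605
D_tc = 0.0737 × 12.32 × 839.8 × 95.47 × 0.6605 = 48080 m
D_f = 1.27 × 48080 = 61062 m
     = 61.06 km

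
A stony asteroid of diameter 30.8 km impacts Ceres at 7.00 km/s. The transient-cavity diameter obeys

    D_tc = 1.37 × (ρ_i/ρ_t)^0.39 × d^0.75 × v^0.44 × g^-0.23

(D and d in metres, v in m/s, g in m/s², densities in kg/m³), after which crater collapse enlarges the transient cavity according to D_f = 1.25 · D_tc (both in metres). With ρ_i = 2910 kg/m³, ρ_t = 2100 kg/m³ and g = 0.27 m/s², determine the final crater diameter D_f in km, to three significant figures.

D_f ≈ 301 km

In SI: d = 30800 m, v = 7000 m/s.
(ρ_i/ρ_t)^0.39 = (2910/2100)^0.39 = 1.136
d^0.75 = 30800^0.75 = 2325
v^0.44 = 7000^0.44 = 49.19
g^-0.23 = 0.27^-0.23 = 1.351
D_tc = 1.37 × 1.136 × 2325 × 49.19 × 1.351 = 2.405 × 10^5 m
D_f = 1.25 × 2.405 × 10^5 = 3.006 × 10^5 m
     = 300.6 km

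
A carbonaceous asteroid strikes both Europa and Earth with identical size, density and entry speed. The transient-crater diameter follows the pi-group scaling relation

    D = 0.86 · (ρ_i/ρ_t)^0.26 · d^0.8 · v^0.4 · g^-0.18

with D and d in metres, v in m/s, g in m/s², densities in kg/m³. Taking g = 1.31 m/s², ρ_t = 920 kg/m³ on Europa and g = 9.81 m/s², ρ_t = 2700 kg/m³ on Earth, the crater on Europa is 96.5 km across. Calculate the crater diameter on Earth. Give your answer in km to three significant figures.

The impactor-only factors (d, v, ρ_i) cancel in the ratio, leaving D_Earth/D_Europa = (g_Earth/g_Europa)^-0.18 · (ρ_t,Europa/ρ_t,Earth)^0.26.
(9.81/1.31)^-0.18 = 7.489^-0.18 = 0.6960
(920/2700)^0.26 = 0.3407^0.26 = 0.7558
Ratio = 0.6960 × 0.7558 = 0.5260
D_Earth = 0.5260 × 96.5 km = 50.8 km

D ≈ 50.8 km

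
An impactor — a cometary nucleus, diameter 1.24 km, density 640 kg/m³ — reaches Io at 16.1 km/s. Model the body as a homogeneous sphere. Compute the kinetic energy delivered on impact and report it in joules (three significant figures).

E ≈ 8.28 × 10^19 J

d = 1240 m; v = 16100 m/s.
Mass m = (π/6) ρ d³ = (π/6) × 640 × (1240)³ = 6.389 × 10^11 kg
E = ½ m v² = 0.5 × 6.389 × 10^11 × (16100)² = 8.280 × 10^19 J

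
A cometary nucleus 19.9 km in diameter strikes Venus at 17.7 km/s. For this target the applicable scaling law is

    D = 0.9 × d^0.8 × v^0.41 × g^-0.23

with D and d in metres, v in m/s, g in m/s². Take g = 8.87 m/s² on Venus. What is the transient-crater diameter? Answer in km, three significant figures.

D ≈ 82.6 km

In SI units: d = 19900 m, v = 17700 m/s.
d^0.8 = 19900^0.8 = 2748
v^0.41 = 17700^0.41 = 55.17
g^-0.23 = 8.87^-0.23 = 0.6053
D = 0.9 × 2748 × 55.17 × 0.6053 = 82591 m
   = 82.59 km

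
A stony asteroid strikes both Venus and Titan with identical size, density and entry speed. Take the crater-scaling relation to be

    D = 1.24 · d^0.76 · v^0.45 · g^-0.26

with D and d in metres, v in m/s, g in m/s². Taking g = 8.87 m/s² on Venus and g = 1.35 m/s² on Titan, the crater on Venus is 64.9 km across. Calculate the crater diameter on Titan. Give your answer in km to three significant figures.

D ≈ 106 km

All impactor-dependent factors cancel in the ratio, leaving D_Titan/D_Venus = (g_Titan/g_Venus)^-0.26.
(1.35/8.87)^-0.26 = 0.1522^-0.26 = 1.631
D_Titan = 1.631 × 64.9 km = 106 km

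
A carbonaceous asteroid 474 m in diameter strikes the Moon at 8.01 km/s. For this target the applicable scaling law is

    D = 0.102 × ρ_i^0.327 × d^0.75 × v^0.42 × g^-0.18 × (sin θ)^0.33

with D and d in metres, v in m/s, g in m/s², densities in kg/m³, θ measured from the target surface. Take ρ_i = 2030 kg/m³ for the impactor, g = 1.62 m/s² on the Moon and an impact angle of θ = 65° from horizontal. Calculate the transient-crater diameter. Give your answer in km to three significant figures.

In SI units: v = 8010 m/s.
ρ_i^0.327 = 2030^0.327 = 12.07
d^0.75 = 474^0.75 = 101.6
v^0.42 = 8010^0.42 = 43.60
g^-0.18 = 1.62^-0.18 = 0.9168
(sin 65°)^0.33 = 0.9063^0.33 = 0.9681
D = 0.102 × 12.07 × 101.6 × 43.60 × 0.9168 × 0.9681 = 4840 m
   = 4.840 km

D ≈ 4.84 km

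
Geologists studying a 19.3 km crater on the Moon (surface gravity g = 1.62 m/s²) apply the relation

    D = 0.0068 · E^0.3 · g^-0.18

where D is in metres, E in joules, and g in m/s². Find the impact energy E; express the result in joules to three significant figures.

E ≈ 4.32 × 10^21 J

Rearranging: E = [D / (0.0068 · g^-0.18)]^(1/0.3).
D = 19300 m.
g^-0.18 = 1.62^-0.18 = 0.9168
D / (0.0068 × 0.9168) = 19300 / (6.234 × 10^-3) = 3.096 × 10^6
E = (3.096 × 10^6)^3.3333 = 4.323 × 10^21 J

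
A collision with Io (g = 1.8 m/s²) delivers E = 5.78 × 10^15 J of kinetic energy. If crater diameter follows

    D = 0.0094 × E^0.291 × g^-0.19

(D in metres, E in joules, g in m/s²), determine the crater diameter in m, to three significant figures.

E^0.291 = (5.78 × 10^15)^0.291 = 3.861 × 10^4
g^-0.19 = 1.8^-0.19 = 0.8943
D = 0.0094 × 3.861 × 10^4 × 0.8943 = 324.6 m

D ≈ 325 m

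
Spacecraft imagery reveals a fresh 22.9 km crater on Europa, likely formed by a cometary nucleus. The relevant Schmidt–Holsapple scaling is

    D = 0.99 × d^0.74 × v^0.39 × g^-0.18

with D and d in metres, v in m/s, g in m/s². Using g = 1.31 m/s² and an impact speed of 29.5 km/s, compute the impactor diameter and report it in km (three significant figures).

Rearranging for d: d = [D / (0.99 · 29500^0.39 · 1.31^-0.18)]^(1/0.74).
D = 22900 m.
29500^0.39 = 55.36
1.31^-0.18 = 0.9526
Denominator = 0.99 × 55.36 × 0.9526 = 52.21
D / 52.21 = 22900 / 52.21 = 438.6
d = 438.6^(1/0.74) = 438.6^1.3514 = 3720 m

d ≈ 3.72 km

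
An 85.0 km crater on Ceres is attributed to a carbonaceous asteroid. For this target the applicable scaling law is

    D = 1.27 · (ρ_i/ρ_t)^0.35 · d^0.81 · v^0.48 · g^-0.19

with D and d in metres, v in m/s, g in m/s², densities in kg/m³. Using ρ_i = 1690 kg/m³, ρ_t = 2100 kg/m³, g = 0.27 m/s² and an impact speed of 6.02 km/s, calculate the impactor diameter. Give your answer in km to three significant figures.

d ≈ 4.22 km

Rearranging for d: d = [D / (1.27 · (1690/2100)^0.35 · 6020^0.48 · 0.27^-0.19)]^(1/0.81).
D = 85000 m.
(1690/2100)^0.35 = 0.9268
6020^0.48 = 65.19
0.27^-0.19 = 1.282
Denominator = 1.27 × 0.9268 × 65.19 × 1.282 = 98.37
D / 98.37 = 85000 / 98.37 = 864.1
d = 864.1^(1/0.81) = 864.1^1.2346 = 4222 m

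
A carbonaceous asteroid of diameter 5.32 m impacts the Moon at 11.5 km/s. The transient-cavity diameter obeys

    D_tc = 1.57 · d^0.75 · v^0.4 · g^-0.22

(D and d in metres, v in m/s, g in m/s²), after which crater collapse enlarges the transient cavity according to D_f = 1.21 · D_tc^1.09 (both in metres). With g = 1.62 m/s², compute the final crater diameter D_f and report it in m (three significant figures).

D_f ≈ 407 m

v = 11500 m/s.
d^0.75 = 5.32^0.75 = 3.503
v^0.4 = 11500^0.4 = 42.10
g^-0.22 = 1.62^-0.22 = 0.8993
D_tc = 1.57 × 3.503 × 42.10 × 0.8993 = 208.2 m
D_f = 1.21 × (208.2)^1.09 = 407.3 m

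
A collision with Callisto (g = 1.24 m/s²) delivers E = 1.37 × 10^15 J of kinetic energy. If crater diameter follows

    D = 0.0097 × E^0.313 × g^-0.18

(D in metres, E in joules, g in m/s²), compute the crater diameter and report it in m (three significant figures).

D ≈ 510 m

E^0.313 = (1.37 × 10^15)^0.313 = 5.468 × 10^4
g^-0.18 = 1.24^-0.18 = 0.9620
D = 0.0097 × 5.468 × 10^4 × 0.9620 = 510.2 m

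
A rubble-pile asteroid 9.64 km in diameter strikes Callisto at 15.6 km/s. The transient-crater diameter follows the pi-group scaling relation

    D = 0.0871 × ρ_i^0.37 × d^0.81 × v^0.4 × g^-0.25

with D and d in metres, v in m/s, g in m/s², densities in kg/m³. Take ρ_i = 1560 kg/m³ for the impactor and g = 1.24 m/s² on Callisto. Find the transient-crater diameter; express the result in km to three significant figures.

D ≈ 101 km

In SI units: d = 9640 m, v = 15600 m/s.
ρ_i^0.37 = 1560^0.37 = 15.19
d^0.81 = 9640^0.81 = 1687
v^0.4 = 15600^0.4 = 47.56
g^-0.25 = 1.24^-0.25 = 0.9476
D = 0.0871 × 15.19 × 1687 × 47.56 × 0.9476 = 1.006 × 10^5 m
   = 100.6 km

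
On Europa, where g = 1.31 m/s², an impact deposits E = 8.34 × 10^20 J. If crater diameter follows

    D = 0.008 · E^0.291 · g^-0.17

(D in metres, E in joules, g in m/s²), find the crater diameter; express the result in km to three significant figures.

D ≈ 9.36 km

E^0.291 = (8.34 × 10^20)^0.291 = 1.225 × 10^6
g^-0.17 = 1.31^-0.17 = 0.9551
D = 0.008 × 1.225 × 10^6 × 0.9551 = 9360 m
   = 9.360 km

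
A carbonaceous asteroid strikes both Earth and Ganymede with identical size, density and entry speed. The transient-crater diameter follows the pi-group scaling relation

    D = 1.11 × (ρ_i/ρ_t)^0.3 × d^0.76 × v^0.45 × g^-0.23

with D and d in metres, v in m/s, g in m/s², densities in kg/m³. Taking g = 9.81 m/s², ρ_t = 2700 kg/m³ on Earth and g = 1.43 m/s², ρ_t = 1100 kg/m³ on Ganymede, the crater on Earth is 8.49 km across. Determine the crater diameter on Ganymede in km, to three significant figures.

D ≈ 17.3 km

The impactor-only factors (d, v, ρ_i) cancel in the ratio, leaving D_Ganymede/D_Earth = (g_Ganymede/g_Earth)^-0.23 · (ρ_t,Earth/ρ_t,Ganymede)^0.3.
(1.43/9.81)^-0.23 = 0.1458^-0.23 = 1.557
(2700/1100)^0.3 = 2.455^0.3 = 1.309
Ratio = 1.557 × 1.309 = 2.038
D_Ganymede = 2.038 × 8.49 km = 17.3 km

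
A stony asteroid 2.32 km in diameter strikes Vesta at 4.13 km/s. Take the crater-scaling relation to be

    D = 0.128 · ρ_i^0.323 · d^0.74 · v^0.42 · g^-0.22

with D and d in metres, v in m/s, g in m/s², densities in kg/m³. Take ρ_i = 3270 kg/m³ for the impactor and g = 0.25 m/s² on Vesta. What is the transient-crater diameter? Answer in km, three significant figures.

D ≈ 24.2 km

In SI units: d = 2320 m, v = 4130 m/s.
ρ_i^0.323 = 3270^0.323 = 13.65
d^0.74 = 2320^0.74 = 309.4
v^0.42 = 4130^0.42 = 33.01
g^-0.22 = 0.25^-0.22 = 1.357
D = 0.128 × 13.65 × 309.4 × 33.01 × 1.357 = 24215 m
   = 24.22 km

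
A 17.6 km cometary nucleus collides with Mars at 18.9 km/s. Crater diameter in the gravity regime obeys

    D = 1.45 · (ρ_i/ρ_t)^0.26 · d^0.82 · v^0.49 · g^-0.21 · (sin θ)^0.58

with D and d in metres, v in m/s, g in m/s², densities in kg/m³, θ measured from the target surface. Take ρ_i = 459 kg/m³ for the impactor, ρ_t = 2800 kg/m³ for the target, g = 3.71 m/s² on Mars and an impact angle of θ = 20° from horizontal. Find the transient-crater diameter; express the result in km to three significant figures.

In SI units: d = 17600 m, v = 18900 m/s.
(ρ_i/ρ_t)^0.26 = (459/2800)^0.26 = 0.6249
d^0.82 = 17600^0.82 = 3029
v^0.49 = 18900^0.49 = 124.6
g^-0.21 = 3.71^-0.21 = 0.7593
(sin 20°)^0.58 = 0.3420^0.58 = 0.5367
D = 1.45 × 0.6249 × 3029 × 124.6 × 0.7593 × 0.5367 = 1.394 × 10^5 m
   = 139.4 km

D ≈ 139 km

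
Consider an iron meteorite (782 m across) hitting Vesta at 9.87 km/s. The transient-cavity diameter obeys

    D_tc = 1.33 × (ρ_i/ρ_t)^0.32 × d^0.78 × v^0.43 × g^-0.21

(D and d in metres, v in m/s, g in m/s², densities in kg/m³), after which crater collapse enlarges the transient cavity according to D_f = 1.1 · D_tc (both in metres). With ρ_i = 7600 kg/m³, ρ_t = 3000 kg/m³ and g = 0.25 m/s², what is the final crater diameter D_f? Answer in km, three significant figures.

v = 9870 m/s.
(ρ_i/ρ_t)^0.32 = (7600/3000)^0.32 = 1.346
d^0.78 = 782^0.78 = 180.6
v^0.43 = 9870^0.43 = 52.19
g^-0.21 = 0.25^-0.21 = 1.338
D_tc = 1.33 × 1.346 × 180.6 × 52.19 × 1.338 = 22580 m
D_f = 1.1 × 22580 = 24838 m
     = 24.84 km

D_f ≈ 24.8 km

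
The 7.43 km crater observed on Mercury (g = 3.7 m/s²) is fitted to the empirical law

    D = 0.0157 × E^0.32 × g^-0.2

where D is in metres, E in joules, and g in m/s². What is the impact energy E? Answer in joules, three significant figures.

E ≈ 1.23 × 10^18 J

Rearranging: E = [D / (0.0157 · g^-0.2)]^(1/0.32).
D = 7430 m.
g^-0.2 = 3.7^-0.2 = 0.7698
D / (0.0157 × 0.7698) = 7430 / (0.01209) = 6.146 × 10^5
E = (6.146 × 10^5)^3.125 = 1.228 × 10^18 J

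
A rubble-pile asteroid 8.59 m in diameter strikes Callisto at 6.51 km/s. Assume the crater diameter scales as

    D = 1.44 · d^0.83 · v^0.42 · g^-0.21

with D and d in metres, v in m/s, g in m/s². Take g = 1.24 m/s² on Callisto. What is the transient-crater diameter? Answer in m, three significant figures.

In SI units: v = 6510 m/s.
d^0.83 = 8.59^0.83 = 5.960
v^0.42 = 6510^0.42 = 39.97
g^-0.21 = 1.24^-0.21 = 0.9558
D = 1.44 × 5.960 × 39.97 × 0.9558 = 327.9 m

D ≈ 328 m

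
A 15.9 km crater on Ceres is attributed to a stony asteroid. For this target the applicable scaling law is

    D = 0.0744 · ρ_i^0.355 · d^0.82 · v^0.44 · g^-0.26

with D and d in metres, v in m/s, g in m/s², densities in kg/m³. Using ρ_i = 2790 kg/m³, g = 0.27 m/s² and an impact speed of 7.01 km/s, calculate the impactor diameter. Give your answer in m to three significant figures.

Rearranging for d: d = [D / (0.0744 · 2790^0.355 · 7010^0.44 · 0.27^-0.26)]^(1/0.82).
D = 15900 m.
2790^0.355 = 16.72
7010^0.44 = 49.22
0.27^-0.26 = 1.406
Denominator = 0.0744 × 16.72 × 49.22 × 1.406 = 86.09
D / 86.09 = 15900 / 86.09 = 184.7
d = 184.7^(1/0.82) = 184.7^1.2195 = 580.7 m

d ≈ 581 m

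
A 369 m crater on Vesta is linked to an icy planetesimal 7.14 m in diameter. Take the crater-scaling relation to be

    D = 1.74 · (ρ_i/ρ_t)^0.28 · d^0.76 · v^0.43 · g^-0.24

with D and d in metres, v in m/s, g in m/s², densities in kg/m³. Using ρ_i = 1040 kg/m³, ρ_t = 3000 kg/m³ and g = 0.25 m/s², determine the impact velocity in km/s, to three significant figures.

Rearranging for v: v = [D / (1.74 · (1040/3000)^0.28 · 7.14^0.76 · 0.25^-0.24)]^(1/0.43).
(1040/3000)^0.28 = 0.7433
7.14^0.76 = 4.455
0.25^-0.24 = 1.395
Denominator = 1.74 × 0.7433 × 4.455 × 1.395 = 8.038
D / 8.038 = 369 / 8.038 = 45.91
v = 45.91^(1/0.43) = 45.91^2.3256 = 7327 m/s

v ≈ 7.33 km/s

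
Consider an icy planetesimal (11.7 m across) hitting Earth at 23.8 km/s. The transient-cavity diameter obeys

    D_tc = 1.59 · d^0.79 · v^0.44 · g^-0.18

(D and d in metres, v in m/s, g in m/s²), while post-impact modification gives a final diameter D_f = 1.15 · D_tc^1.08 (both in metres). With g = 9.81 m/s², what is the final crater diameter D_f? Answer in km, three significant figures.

v = 23800 m/s.
d^0.79 = 11.7^0.79 = 6.980
v^0.44 = 23800^0.44 = 84.27
g^-0.18 = 9.81^-0.18 = 0.6630
D_tc = 1.59 × 6.980 × 84.27 × 0.6630 = 620.1 m
D_f = 1.15 × (620.1)^1.08 = 1193 m
     = 1.193 km

D_f ≈ 1.19 km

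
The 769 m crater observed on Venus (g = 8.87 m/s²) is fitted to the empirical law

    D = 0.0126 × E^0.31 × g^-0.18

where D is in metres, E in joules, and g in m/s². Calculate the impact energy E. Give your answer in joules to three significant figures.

Rearranging: E = [D / (0.0126 · g^-0.18)]^(1/0.31).
g^-0.18 = 8.87^-0.18 = 0.6751
D / (0.0126 × 0.6751) = 769 / (8.506 × 10^-3) = 9.041 × 10^4
E = (9.041 × 10^4)^3.2258 = 9.722 × 10^15 J

E ≈ 9.72 × 10^15 J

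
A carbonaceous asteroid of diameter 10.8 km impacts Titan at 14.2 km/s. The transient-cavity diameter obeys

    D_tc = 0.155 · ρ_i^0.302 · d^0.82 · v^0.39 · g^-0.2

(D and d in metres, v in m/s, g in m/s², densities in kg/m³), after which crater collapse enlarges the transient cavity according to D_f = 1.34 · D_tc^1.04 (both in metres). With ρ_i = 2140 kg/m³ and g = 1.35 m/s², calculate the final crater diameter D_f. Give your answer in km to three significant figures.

D_f ≈ 268 km

In SI: d = 10800 m, v = 14200 m/s.
ρ_i^0.302 = 2140^0.302 = 10.13
d^0.82 = 10800^0.82 = 2030
v^0.39 = 14200^0.39 = 41.63
g^-0.2 = 1.35^-0.2 = 0.9417
D_tc = 0.155 × 10.13 × 2030 × 41.63 × 0.9417 = 1.250 × 10^5 m
D_f = 1.34 × (1.250 × 10^5)^1.04 = 2.678 × 10^5 m
     = 267.8 km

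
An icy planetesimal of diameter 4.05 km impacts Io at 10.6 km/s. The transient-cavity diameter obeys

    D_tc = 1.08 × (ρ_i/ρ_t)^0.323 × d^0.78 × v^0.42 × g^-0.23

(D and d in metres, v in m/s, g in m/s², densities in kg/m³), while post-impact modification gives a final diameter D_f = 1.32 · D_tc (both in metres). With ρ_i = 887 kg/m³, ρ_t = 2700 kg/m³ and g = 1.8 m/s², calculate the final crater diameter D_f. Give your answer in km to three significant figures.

In SI: d = 4050 m, v = 10600 m/s.
(ρ_i/ρ_t)^0.323 = (887/2700)^0.323 = 0.6980
d^0.78 = 4050^0.78 = 651.4
v^0.42 = 10600^0.42 = 49.05
g^-0.23 = 1.8^-0.23 = 0.8735
D_tc = 1.08 × 0.6980 × 651.4 × 49.05 × 0.8735 = 21040 m
D_f = 1.32 × 21040 = 27773 m
     = 27.77 km

D_f ≈ 27.8 km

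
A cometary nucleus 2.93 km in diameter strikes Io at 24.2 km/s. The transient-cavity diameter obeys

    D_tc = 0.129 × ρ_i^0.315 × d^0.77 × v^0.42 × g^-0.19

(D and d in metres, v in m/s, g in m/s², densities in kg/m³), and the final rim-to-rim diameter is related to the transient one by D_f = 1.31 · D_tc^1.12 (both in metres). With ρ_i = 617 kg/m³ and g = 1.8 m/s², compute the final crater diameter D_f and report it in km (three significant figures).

D_f ≈ 127 km

In SI: d = 2930 m, v = 24200 m/s.
ρ_i^0.315 = 617^0.315 = 7.567
d^0.77 = 2930^0.77 = 467.2
v^0.42 = 24200^0.42 = 69.37
g^-0.19 = 1.8^-0.19 = 0.8943
D_tc = 0.129 × 7.567 × 467.2 × 69.37 × 0.8943 = 28290 m
D_f = 1.31 × (28290)^1.12 = 1.268 × 10^5 m
     = 126.8 km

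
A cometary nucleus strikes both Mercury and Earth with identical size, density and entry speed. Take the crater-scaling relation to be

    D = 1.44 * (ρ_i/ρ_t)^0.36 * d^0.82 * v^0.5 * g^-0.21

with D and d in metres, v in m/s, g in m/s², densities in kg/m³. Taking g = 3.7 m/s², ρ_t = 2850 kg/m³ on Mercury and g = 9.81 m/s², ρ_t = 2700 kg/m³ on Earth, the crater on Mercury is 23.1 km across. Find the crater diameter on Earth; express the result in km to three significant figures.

D ≈ 19.2 km

The impactor-only factors (d, v, ρ_i) cancel in the ratio, leaving D_Earth/D_Mercury = (g_Earth/g_Mercury)^-0.21 · (ρ_t,Mercury/ρ_t,Earth)^0.36.
(9.81/3.7)^-0.21 = 2.651^-0.21 = 0.8149
(2850/2700)^0.36 = 1.056^0.36 = 1.020
Ratio = 0.8149 × 1.020 = 0.8312
D_Earth = 0.8312 × 23.1 km = 19.2 km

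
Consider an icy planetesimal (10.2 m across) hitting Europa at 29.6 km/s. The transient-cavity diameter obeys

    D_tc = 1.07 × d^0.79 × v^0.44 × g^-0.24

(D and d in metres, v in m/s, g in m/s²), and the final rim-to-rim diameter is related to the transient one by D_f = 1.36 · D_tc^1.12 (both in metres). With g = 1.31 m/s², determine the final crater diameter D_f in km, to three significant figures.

D_f ≈ 1.70 km

v = 29600 m/s.
d^0.79 = 10.2^0.79 = 6.263
v^0.44 = 29600^0.44 = 92.76
g^-0.24 = 1.31^-0.24 = 0.9372
D_tc = 1.07 × 6.263 × 92.76 × 0.9372 = 582.6 m
D_f = 1.36 × (582.6)^1.12 = 1701 m
     = 1.701 km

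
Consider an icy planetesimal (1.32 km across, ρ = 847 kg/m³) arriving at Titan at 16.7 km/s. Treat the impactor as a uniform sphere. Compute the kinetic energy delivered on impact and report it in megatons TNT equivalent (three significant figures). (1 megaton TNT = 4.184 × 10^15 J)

E ≈ 34000 Mt TNT

d = 1320 m; v = 16700 m/s.
Mass m = (π/6) ρ d³ = (π/6) × 847 × (1320)³ = 1.020 × 10^12 kg
E = ½ m v² = 0.5 × 1.020 × 10^12 × (16700)² = 1.422 × 10^20 J
   = 1.422 × 10^20 / 4.184×10^15 = 33987 Mt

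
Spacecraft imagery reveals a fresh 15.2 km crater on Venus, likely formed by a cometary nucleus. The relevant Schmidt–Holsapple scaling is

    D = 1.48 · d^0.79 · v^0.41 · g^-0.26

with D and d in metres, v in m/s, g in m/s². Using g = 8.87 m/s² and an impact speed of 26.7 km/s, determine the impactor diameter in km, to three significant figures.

Rearranging for d: d = [D / (1.48 · 26700^0.41 · 8.87^-0.26)]^(1/0.79).
D = 15200 m.
26700^0.41 = 65.29
8.87^-0.26 = 0.5669
Denominator = 1.48 × 65.29 × 0.5669 = 54.78
D / 54.78 = 15200 / 54.78 = 277.5
d = 277.5^(1/0.79) = 277.5^1.2658 = 1238 m

d ≈ 1.24 km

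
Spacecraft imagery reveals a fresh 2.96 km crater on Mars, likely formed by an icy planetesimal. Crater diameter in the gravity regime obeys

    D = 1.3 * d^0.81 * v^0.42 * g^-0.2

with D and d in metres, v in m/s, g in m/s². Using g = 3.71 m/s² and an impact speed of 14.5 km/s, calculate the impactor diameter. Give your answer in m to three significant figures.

d ≈ 134 m

Rearranging for d: d = [D / (1.3 · 14500^0.42 · 3.71^-0.2)]^(1/0.81).
D = 2960 m.
14500^0.42 = 55.95
3.71^-0.2 = 0.7694
Denominator = 1.3 × 55.95 × 0.7694 = 55.96
D / 55.96 = 2960 / 55.96 = 52.89
d = 52.89^(1/0.81) = 52.89^1.2346 = 134.2 m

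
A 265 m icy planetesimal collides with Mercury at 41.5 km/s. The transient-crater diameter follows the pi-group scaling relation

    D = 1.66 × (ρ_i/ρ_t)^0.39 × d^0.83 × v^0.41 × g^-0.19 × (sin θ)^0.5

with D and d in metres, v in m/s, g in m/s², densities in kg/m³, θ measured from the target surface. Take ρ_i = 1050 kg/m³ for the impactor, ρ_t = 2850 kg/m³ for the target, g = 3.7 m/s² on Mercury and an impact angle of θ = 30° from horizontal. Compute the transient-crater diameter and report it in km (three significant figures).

D ≈ 4.98 km

In SI units: v = 41500 m/s.
(ρ_i/ρ_t)^0.39 = (1050/2850)^0.39 = 0.6774
d^0.83 = 265^0.83 = 102.6
v^0.41 = 41500^0.41 = 78.23
g^-0.19 = 3.7^-0.19 = 0.7799
(sin 30°)^0.5 = 0.5000^0.5 = 0.7071
D = 1.66 × 0.6774 × 102.6 × 78.23 × 0.7799 × 0.7071 = 4977 m
   = 4.977 km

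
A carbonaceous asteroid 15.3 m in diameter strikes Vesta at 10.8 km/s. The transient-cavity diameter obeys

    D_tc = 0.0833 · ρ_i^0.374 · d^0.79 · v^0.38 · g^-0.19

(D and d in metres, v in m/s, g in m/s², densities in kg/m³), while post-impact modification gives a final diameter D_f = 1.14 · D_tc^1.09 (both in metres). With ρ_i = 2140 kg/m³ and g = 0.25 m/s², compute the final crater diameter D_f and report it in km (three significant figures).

D_f ≈ 1.13 km

v = 10800 m/s.
ρ_i^0.374 = 2140^0.374 = 17.60
d^0.79 = 15.3^0.79 = 8.628
v^0.38 = 10800^0.38 = 34.10
g^-0.19 = 0.25^-0.19 = 1.301
D_tc = 0.0833 × 17.60 × 8.628 × 34.10 × 1.301 = 561.2 m
D_f = 1.14 × (561.2)^1.09 = 1131 m
     = 1.131 km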